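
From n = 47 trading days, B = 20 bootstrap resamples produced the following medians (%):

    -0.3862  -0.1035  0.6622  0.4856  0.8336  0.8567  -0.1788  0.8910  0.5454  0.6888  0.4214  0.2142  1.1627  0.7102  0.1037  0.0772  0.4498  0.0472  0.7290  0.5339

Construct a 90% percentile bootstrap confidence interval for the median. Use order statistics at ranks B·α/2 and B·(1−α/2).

Sorted replicates: -0.3862, -0.1788, -0.1035, 0.0472, 0.0772, 0.1037, 0.2142, 0.4214, 0.4498, 0.4856, 0.5339, 0.5454, 0.6622, 0.6888, 0.7102, 0.7290, 0.8336, 0.8567, 0.8910, 1.1627
α = 0.10; lower rank = 20 × 0.050 = 1; upper rank = 20 × 0.950 = 19.
The 1st smallest replicate is -0.3862; the 19th is 0.8910.

(-0.3862, 0.8910)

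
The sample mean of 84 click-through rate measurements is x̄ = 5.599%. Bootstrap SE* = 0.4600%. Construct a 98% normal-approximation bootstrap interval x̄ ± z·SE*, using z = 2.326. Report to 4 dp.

Margin = 2.326 × 0.4600 = 1.06996
Interval: 5.599 ± 1.06996

(4.5290, 6.6690)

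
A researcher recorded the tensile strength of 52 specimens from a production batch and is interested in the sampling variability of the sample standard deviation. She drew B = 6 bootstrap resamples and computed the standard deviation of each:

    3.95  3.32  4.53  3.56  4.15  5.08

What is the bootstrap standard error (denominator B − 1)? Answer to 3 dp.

SE* = 0.643

Bootstrap SE is the standard deviation of the 6 replicate standard deviations.
Mean of replicates: (3.95 + 3.32 + 4.53 + 3.56 + 4.15 + 5.08) / 6 = 24.59000 / 6 = 4.09833
Sum of squared deviations: (−0.14833)² + (−0.77833)² + (+0.43167)² + (−0.53833)² + (+0.05167)² + (+0.98167)² = 2.07028
Variance = 2.07028 / 5 = 0.41406
SE* = √0.41406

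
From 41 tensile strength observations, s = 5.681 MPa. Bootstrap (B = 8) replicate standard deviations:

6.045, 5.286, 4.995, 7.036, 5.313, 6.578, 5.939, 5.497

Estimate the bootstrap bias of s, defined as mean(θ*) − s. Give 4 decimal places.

mean(θ*) = (6.045 + 5.286 + 4.995 + 7.036 + 5.313 + 6.578 + 5.939 + 5.497) / 8 = 5.83613
bias = 5.83613 − 5.681

bias = +0.1551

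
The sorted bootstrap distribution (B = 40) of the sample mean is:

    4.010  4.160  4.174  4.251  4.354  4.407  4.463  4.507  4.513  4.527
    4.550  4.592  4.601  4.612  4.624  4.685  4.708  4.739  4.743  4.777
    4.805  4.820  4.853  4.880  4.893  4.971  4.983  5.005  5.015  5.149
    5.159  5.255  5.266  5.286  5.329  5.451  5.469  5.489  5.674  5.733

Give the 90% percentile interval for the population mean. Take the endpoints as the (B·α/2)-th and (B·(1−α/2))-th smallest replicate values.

(4.160, 5.489)

α = 0.10; lower rank = 40 × 0.050 = 2; upper rank = 40 × 0.950 = 38.
The 2nd smallest replicate is 4.160; the 38th is 5.489.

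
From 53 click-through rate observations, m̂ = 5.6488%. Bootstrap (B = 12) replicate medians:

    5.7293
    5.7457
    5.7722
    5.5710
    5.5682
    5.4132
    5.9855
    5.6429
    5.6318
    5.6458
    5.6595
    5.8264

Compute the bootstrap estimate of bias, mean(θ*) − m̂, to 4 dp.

bias = +0.0338

mean(θ*) = (5.7293 + 5.7457 + 5.7722 + 5.5710 + 5.5682 + 5.4132 + 5.9855 + 5.6429 + 5.6318 + 5.6458 + 5.6595 + 5.8264) / 12 = 5.68263
bias = 5.68263 − 5.6488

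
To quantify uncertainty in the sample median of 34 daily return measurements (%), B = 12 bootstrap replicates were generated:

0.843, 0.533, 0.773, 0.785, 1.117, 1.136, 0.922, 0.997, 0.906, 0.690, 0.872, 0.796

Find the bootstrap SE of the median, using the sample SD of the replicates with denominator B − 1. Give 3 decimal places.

Bootstrap SE is the standard deviation of the 12 replicate medians.
Mean of replicates: (0.843 + 0.533 + 0.773 + 0.785 + 1.117 + 1.136 + 0.922 + 0.997 + 0.906 + 0.690 + 0.872 + 0.796) / 12 = 10.3700 / 12 = 0.8642
Sum of squared deviations: (−0.0212)² + (−0.3312)² + (−0.0912)² + (−0.0792)² + (+0.2528)² + (+0.2718)² + (+0.0578)² + (+0.1328)² + (+0.0418)² + (−0.1742)² + (+0.0078)² + (−0.0682)² = 0.3203
Variance = 0.3203 / 11 = 0.0291
SE* = √0.0291

SE* = 0.171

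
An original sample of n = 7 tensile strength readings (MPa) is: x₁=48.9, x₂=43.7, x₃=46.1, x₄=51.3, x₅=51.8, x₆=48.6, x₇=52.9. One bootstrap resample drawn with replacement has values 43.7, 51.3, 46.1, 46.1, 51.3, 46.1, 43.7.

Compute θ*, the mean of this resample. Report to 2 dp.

θ* = 46.90

Mean = (43.7 + 51.3 + 46.1 + 46.1 + 51.3 + 46.1 + 43.7) / 7 = 328.30 / 7 = 46.90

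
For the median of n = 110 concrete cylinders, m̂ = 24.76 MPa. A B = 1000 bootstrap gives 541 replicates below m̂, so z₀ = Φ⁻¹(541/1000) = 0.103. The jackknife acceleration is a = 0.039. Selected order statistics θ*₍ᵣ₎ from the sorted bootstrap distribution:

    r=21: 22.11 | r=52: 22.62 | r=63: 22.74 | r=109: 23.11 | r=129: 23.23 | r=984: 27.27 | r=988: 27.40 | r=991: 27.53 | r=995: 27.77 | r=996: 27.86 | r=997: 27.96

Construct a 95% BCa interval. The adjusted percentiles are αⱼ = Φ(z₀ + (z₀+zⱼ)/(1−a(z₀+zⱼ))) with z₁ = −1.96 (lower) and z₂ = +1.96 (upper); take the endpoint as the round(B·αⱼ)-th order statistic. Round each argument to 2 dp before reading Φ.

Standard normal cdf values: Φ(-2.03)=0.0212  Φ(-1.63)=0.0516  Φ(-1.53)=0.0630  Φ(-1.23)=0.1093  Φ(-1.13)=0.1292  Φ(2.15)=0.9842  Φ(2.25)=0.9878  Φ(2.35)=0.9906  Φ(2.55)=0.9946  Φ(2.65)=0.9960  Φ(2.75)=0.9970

Lower: z₀ + z₁ = 0.103 + (-1.960) = -1.857; 1 − a(z₀+z₁) = 1 − (0.039)(-1.857) = 1.0724; argument = 0.103 + (-1.857)/1.0724 = -1.6286 → -1.63.
α₁ = Φ(-1.63) = 0.0516; rank = round(1000 × 0.0516) = 52; θ*₍52₎ = 22.62.
Upper: z₀ + z₂ = 2.063; 1 − a(z₀+z₂) = 0.9195; argument = 2.3465 → 2.35; α₂ = 0.9906; rank = 991; θ*₍991₎ = 27.53.

(22.62, 27.53)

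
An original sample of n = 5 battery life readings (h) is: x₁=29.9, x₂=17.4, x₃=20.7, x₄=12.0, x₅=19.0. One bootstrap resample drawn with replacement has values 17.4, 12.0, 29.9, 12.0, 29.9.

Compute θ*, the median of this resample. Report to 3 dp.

θ* = 17.400

Sorted: 12.0, 12.0, 17.4, 29.9, 29.9
Median = middle value = 17.400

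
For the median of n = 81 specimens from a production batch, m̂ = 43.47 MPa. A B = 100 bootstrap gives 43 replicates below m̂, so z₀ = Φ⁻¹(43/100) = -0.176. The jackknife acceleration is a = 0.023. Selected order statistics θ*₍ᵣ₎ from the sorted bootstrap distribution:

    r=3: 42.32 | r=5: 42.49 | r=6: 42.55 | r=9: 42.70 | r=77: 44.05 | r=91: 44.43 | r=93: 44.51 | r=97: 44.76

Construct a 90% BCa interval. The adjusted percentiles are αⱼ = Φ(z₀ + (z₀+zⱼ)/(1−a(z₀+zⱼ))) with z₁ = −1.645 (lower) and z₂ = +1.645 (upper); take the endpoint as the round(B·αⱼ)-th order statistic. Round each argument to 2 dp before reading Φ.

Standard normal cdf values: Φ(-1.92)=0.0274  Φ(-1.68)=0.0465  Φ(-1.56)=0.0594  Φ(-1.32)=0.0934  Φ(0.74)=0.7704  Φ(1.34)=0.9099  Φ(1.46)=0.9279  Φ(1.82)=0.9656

(42.32, 44.43)

Lower: z₀ + z₁ = -0.176 + (-1.645) = -1.821; 1 − a(z₀+z₁) = 1 − (0.023)(-1.821) = 1.0419; argument = -0.176 + (-1.821)/1.0419 = -1.9238 → -1.92.
α₁ = Φ(-1.92) = 0.0274; rank = round(100 × 0.0274) = 3; θ*₍3₎ = 42.32.
Upper: z₀ + z₂ = 1.469; 1 − a(z₀+z₂) = 0.9662; argument = 1.3444 → 1.34; α₂ = 0.9099; rank = 91; θ*₍91₎ = 44.43.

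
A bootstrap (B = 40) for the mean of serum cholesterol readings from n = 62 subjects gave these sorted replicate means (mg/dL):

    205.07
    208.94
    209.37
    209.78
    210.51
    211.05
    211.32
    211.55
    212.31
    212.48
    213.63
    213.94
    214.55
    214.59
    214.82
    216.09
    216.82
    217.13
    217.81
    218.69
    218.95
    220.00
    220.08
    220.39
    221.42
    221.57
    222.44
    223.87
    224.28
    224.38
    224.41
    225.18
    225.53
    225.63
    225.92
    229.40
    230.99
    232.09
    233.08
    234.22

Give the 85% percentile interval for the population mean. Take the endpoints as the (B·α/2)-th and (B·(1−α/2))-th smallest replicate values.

(209.37, 230.99)

α = 0.15; lower rank = 40 × 0.075 = 3; upper rank = 40 × 0.925 = 37.
The 3rd smallest replicate is 209.37; the 37th is 230.99.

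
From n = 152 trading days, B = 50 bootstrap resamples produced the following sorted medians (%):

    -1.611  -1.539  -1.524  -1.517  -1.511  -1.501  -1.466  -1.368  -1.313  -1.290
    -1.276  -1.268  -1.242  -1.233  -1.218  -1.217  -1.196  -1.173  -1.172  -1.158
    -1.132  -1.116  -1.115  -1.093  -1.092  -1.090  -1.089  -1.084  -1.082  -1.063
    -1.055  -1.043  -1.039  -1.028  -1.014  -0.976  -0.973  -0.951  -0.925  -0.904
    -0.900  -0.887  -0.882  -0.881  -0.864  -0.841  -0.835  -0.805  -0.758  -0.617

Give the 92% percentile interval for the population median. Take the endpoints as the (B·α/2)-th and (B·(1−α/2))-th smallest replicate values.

α = 0.08; lower rank = 50 × 0.040 = 2; upper rank = 50 × 0.960 = 48.
The 2nd smallest replicate is -1.539; the 48th is -0.805.

(-1.539, -0.805)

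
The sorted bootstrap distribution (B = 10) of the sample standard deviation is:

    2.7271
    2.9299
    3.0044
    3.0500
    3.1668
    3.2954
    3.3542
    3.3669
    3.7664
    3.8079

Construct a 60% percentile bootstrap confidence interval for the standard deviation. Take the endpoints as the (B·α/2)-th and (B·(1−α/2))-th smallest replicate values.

α = 0.40; lower rank = 10 × 0.200 = 2; upper rank = 10 × 0.800 = 8.
The 2nd smallest replicate is 2.9299; the 8th is 3.3669.

(2.9299, 3.3669)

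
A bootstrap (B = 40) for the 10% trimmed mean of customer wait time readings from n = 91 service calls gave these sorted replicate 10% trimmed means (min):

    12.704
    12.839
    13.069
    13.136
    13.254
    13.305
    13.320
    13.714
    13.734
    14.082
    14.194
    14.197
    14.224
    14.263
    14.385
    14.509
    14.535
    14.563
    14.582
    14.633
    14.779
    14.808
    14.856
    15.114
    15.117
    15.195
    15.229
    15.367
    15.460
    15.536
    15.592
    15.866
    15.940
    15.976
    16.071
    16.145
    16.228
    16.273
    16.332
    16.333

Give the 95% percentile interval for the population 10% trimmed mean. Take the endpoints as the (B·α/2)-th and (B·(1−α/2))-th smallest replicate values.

α = 0.05; lower rank = 40 × 0.025 = 1; upper rank = 40 × 0.975 = 39.
The 1st smallest replicate is 12.704; the 39th is 16.332.

(12.704, 16.332)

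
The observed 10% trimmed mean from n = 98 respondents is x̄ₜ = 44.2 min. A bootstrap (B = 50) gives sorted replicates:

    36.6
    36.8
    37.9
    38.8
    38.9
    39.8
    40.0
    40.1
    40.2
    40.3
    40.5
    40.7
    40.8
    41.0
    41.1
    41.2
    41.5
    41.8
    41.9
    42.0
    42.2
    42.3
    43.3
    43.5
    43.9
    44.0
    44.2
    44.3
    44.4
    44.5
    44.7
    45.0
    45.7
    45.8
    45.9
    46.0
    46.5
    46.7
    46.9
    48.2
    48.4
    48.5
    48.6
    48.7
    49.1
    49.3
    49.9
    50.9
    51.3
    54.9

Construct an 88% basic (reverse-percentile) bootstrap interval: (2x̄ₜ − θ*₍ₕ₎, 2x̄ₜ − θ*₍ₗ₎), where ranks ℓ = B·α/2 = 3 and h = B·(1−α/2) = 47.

Percentile endpoints at ranks 3 and 47: θ*₍3₎ = 37.9, θ*₍47₎ = 49.9.
Basic interval reflects these around x̄ₜ:
  lower = 2 × 44.2 − 49.9 = 38.5
  upper = 2 × 44.2 − 37.9 = 50.5

(38.5, 50.5)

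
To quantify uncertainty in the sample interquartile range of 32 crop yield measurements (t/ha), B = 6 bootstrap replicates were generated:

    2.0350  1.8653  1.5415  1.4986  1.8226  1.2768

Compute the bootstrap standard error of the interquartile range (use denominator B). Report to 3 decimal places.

SE* = 0.257

Bootstrap SE is the standard deviation of the 6 replicate interquartile ranges.
Mean of replicates: (2.0350 + 1.8653 + 1.5415 + 1.4986 + 1.8226 + 1.2768) / 6 = 10.03980 / 6 = 1.67330
Sum of squared deviations: (+0.36170)² + (+0.19200)² + (−0.13180)² + (−0.17470)² + (+0.14930)² + (−0.39650)² = 0.39508
Variance = 0.39508 / 6 = 0.06585
SE* = √0.06585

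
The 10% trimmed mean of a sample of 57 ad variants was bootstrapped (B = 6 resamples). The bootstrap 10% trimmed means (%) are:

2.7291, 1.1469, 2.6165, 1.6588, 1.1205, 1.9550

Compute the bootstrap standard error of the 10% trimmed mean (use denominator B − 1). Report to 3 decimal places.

Bootstrap SE is the standard deviation of the 6 replicate 10% trimmed means.
Mean of replicates: (2.7291 + 1.1469 + 2.6165 + 1.6588 + 1.1205 + 1.9550) / 6 = 11.22680 / 6 = 1.87113
Sum of squared deviations: (+0.85797)² + (−0.72423)² + (+0.74537)² + (−0.21233)² + (−0.75063)² + (+0.08387)² = 2.43176
Variance = 2.43176 / 5 = 0.48635
SE* = √0.48635

SE* = 0.697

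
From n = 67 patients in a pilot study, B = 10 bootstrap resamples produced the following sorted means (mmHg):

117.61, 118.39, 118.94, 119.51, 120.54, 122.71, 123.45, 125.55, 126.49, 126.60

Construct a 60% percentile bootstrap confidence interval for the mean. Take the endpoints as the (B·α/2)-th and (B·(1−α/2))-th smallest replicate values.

(118.39, 125.55)

α = 0.40; lower rank = 10 × 0.200 = 2; upper rank = 10 × 0.800 = 8.
The 2nd smallest replicate is 118.39; the 8th is 125.55.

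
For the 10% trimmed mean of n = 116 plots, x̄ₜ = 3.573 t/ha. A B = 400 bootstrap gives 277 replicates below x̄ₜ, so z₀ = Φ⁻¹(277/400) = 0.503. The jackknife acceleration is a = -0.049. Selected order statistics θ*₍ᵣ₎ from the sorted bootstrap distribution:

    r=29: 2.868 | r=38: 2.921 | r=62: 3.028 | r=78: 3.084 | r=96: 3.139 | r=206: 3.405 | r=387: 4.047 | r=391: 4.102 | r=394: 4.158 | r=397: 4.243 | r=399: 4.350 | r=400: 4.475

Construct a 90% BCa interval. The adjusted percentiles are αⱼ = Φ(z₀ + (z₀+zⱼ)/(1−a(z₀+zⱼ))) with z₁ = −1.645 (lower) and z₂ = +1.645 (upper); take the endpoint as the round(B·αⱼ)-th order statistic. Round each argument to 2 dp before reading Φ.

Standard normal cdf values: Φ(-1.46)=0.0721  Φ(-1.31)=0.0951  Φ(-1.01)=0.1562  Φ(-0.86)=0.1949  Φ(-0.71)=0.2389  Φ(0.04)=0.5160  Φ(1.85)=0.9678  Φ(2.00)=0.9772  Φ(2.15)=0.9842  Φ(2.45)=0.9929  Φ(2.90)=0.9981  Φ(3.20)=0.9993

(3.139, 4.243)

Lower: z₀ + z₁ = 0.503 + (-1.645) = -1.142; 1 − a(z₀+z₁) = 1 − (-0.049)(-1.142) = 0.9440; argument = 0.503 + (-1.142)/0.9440 = -0.7067 → -0.71.
α₁ = Φ(-0.71) = 0.2389; rank = round(400 × 0.2389) = 96; θ*₍96₎ = 3.139.
Upper: z₀ + z₂ = 2.148; 1 − a(z₀+z₂) = 1.1053; argument = 2.4464 → 2.45; α₂ = 0.9929; rank = 397; θ*₍397₎ = 4.243.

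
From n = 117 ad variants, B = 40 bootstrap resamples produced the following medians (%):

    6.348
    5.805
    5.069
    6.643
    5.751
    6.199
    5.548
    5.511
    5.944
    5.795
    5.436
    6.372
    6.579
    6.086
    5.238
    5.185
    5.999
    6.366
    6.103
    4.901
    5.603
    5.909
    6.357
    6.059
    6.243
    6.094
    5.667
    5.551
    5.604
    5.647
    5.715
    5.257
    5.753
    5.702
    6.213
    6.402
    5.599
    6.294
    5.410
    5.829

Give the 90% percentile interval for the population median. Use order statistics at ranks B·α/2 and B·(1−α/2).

Sorted replicates: 4.901, 5.069, 5.185, 5.238, 5.257, 5.410, 5.436, 5.511, 5.548, 5.551, 5.599, 5.603, 5.604, 5.647, 5.667, 5.702, 5.715, 5.751, 5.753, 5.795, 5.805, 5.829, 5.909, 5.944, 5.999, 6.059, 6.086, 6.094, 6.103, 6.199, 6.213, 6.243, 6.294, 6.348, 6.357, 6.366, 6.372, 6.402, 6.579, 6.643
α = 0.10; lower rank = 40 × 0.050 = 2; upper rank = 40 × 0.950 = 38.
The 2nd smallest replicate is 5.069; the 38th is 6.402.

(5.069, 6.402)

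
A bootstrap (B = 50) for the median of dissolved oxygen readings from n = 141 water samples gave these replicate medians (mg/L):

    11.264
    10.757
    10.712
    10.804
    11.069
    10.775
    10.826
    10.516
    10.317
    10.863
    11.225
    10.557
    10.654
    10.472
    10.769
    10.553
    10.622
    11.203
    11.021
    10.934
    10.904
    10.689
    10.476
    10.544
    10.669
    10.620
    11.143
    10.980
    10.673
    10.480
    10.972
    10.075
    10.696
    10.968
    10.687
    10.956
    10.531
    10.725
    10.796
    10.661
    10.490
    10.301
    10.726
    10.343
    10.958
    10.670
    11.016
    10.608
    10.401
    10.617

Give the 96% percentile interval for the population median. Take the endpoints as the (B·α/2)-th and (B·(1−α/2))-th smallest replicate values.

(10.075, 11.225)

Sorted replicates: 10.075, 10.301, 10.317, 10.343, 10.401, 10.472, 10.476, 10.480, 10.490, 10.516, 10.531, 10.544, 10.553, 10.557, 10.608, 10.617, 10.620, 10.622, 10.654, 10.661, 10.669, 10.670, 10.673, 10.687, 10.689, 10.696, 10.712, 10.725, 10.726, 10.757, 10.769, 10.775, 10.796, 10.804, 10.826, 10.863, 10.904, 10.934, 10.956, 10.958, 10.968, 10.972, 10.980, 11.016, 11.021, 11.069, 11.143, 11.203, 11.225, 11.264
α = 0.04; lower rank = 50 × 0.020 = 1; upper rank = 50 × 0.980 = 49.
The 1st smallest replicate is 10.075; the 49th is 11.225.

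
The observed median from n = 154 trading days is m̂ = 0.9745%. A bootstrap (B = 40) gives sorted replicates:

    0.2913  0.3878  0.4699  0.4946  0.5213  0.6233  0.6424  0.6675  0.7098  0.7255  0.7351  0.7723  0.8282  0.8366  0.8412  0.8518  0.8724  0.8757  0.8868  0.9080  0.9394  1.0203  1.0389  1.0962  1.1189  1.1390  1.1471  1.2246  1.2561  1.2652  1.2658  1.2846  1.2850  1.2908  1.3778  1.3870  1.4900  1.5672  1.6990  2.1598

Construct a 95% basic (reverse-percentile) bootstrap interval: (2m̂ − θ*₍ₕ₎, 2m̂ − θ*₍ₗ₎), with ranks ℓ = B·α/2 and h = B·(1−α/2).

(0.2500, 1.6577)

Percentile endpoints at ranks 1 and 39: θ*₍1₎ = 0.2913, θ*₍39₎ = 1.6990.
Basic interval reflects these around m̂:
  lower = 2 × 0.9745 − 1.6990 = 0.2500
  upper = 2 × 0.9745 − 0.2913 = 1.6577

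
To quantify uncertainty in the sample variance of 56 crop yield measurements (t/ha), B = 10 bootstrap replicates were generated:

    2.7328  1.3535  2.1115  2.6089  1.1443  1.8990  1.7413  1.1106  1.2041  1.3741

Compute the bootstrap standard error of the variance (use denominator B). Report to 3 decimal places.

SE* = 0.568

Bootstrap SE is the standard deviation of the 10 replicate variances.
Mean of replicates: (2.7328 + 1.3535 + 2.1115 + 2.6089 + 1.1443 + 1.8990 + 1.7413 + 1.1106 + 1.2041 + 1.3741) / 10 = 17.28010 / 10 = 1.72801
Sum of squared deviations: (+1.00479)² + (−0.37451)² + (+0.38349)² + (+0.88089)² + (−0.58371)² + (+0.17099)² + (+0.01329)² + (−0.61741)² + (−0.52391)² + (−0.35391)² = 3.22395
Variance = 3.22395 / 10 = 0.32240
SE* = √0.32240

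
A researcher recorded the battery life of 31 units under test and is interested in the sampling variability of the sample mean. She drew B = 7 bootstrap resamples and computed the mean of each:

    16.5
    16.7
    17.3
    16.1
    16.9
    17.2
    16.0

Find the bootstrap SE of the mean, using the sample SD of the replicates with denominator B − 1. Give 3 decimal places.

Bootstrap SE is the standard deviation of the 7 replicate means.
Mean of replicates: (16.5 + 16.7 + 17.3 + 16.1 + 16.9 + 17.2 + 16.0) / 7 = 116.7000 / 7 = 16.6714
Sum of squared deviations: (−0.1714)² + (+0.0286)² + (+0.6286)² + (−0.5714)² + (+0.2286)² + (+0.5286)² + (−0.6714)² = 1.5343
Variance = 1.5343 / 6 = 0.2557
SE* = √0.2557

SE* = 0.506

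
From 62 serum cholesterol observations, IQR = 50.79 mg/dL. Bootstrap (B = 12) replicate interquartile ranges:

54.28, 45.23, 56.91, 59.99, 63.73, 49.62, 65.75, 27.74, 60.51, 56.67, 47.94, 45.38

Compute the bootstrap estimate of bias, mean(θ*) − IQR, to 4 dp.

bias = +2.0225

mean(θ*) = (54.28 + 45.23 + 56.91 + 59.99 + 63.73 + 49.62 + 65.75 + 27.74 + 60.51 + 56.67 + 47.94 + 45.38) / 12 = 52.81250
bias = 52.81250 − 50.79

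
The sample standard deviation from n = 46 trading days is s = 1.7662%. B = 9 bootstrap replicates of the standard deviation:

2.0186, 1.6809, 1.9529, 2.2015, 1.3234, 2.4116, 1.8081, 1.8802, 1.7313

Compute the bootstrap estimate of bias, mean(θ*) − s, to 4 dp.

bias = +0.1236

mean(θ*) = (2.0186 + 1.6809 + 1.9529 + 2.2015 + 1.3234 + 2.4116 + 1.8081 + 1.8802 + 1.7313) / 9 = 1.88983
bias = 1.88983 − 1.7662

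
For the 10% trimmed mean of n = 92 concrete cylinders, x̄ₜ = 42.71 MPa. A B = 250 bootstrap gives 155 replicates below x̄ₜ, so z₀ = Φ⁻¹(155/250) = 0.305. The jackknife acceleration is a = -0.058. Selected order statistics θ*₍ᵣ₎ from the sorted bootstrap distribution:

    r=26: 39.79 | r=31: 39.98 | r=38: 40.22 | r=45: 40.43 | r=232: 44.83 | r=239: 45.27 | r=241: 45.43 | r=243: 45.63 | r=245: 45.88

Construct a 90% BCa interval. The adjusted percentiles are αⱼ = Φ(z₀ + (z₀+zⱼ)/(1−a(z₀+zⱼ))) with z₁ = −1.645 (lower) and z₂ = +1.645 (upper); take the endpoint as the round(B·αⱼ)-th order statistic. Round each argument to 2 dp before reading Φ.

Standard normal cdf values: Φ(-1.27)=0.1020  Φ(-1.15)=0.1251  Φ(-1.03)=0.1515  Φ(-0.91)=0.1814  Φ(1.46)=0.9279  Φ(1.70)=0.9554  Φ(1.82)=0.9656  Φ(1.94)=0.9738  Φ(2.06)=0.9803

(39.98, 45.88)

Lower: z₀ + z₁ = 0.305 + (-1.645) = -1.340; 1 − a(z₀+z₁) = 1 − (-0.058)(-1.340) = 0.9223; argument = 0.305 + (-1.340)/0.9223 = -1.1479 → -1.15.
α₁ = Φ(-1.15) = 0.1251; rank = round(250 × 0.1251) = 31; θ*₍31₎ = 39.98.
Upper: z₀ + z₂ = 1.950; 1 − a(z₀+z₂) = 1.1131; argument = 2.0569 → 2.06; α₂ = 0.9803; rank = 245; θ*₍245₎ = 45.88.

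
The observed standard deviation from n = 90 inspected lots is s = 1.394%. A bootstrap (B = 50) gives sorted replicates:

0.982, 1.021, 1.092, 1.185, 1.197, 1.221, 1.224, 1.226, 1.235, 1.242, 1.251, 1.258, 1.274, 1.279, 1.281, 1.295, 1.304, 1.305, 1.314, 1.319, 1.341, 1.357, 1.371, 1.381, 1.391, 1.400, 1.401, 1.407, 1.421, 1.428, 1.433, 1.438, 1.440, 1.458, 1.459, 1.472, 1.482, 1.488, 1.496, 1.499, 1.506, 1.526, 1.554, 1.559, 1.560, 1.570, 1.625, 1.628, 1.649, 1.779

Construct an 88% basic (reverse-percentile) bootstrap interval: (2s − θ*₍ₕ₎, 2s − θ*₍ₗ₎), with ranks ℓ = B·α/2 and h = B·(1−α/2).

(1.163, 1.696)

Percentile endpoints at ranks 3 and 47: θ*₍3₎ = 1.092, θ*₍47₎ = 1.625.
Basic interval reflects these around s:
  lower = 2 × 1.394 − 1.625 = 1.163
  upper = 2 × 1.394 − 1.092 = 1.696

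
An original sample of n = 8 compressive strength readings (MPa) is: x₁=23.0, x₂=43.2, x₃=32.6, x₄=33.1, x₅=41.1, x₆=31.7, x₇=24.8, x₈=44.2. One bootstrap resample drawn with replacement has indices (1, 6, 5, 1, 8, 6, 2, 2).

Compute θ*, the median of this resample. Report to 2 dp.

θ* = 36.40

Resample values: 23.0, 31.7, 41.1, 23.0, 44.2, 31.7, 43.2, 43.2.
Sorted: 23.0, 23.0, 31.7, 31.7, 41.1, 43.2, 43.2, 44.2
Median = average of the two middle values = 36.40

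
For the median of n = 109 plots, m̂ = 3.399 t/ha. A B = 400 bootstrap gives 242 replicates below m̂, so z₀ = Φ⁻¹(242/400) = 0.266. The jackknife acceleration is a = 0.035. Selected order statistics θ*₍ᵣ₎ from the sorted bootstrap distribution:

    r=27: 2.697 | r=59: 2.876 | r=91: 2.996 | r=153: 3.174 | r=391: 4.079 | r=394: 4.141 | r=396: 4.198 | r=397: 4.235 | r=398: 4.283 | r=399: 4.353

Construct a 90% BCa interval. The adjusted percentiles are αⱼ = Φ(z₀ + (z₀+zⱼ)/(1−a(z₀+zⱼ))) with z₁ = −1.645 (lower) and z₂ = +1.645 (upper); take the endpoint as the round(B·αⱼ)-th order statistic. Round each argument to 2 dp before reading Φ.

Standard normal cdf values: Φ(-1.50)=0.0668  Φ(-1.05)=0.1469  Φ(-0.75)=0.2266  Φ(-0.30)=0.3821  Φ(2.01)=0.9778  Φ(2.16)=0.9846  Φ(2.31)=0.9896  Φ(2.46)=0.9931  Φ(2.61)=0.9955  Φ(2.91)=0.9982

Lower: z₀ + z₁ = 0.266 + (-1.645) = -1.379; 1 − a(z₀+z₁) = 1 − (0.035)(-1.379) = 1.0483; argument = 0.266 + (-1.379)/1.0483 = -1.0495 → -1.05.
α₁ = Φ(-1.05) = 0.1469; rank = round(400 × 0.1469) = 59; θ*₍59₎ = 2.876.
Upper: z₀ + z₂ = 1.911; 1 − a(z₀+z₂) = 0.9331; argument = 2.3140 → 2.31; α₂ = 0.9896; rank = 396; θ*₍396₎ = 4.198.

(2.876, 4.198)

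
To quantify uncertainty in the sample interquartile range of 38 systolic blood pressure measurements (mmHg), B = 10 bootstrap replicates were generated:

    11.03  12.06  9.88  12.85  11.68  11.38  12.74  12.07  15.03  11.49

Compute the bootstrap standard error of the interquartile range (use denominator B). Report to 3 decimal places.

SE* = 1.290

Bootstrap SE is the standard deviation of the 10 replicate interquartile ranges.
Mean of replicates: (11.03 + 12.06 + 9.88 + 12.85 + 11.68 + 11.38 + 12.74 + 12.07 + 15.03 + 11.49) / 10 = 120.2100 / 10 = 12.0210
Sum of squared deviations: (−0.9910)² + (+0.0390)² + (−2.1410)² + (+0.8290)² + (−0.3410)² + (−0.6410)² + (+0.7190)² + (+0.0490)² + (+3.0090)² + (−0.5310)² = 16.6373
Variance = 16.6373 / 10 = 1.6637
SE* = √1.6637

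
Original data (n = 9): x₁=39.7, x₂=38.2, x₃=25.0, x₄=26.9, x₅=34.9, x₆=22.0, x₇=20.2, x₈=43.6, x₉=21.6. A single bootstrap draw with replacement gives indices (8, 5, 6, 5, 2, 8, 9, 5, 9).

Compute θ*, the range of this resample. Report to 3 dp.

Resample values: 43.6, 34.9, 22.0, 34.9, 38.2, 43.6, 21.6, 34.9, 21.6.
Range = 43.6 − 21.6 = 22.000

θ* = 22.000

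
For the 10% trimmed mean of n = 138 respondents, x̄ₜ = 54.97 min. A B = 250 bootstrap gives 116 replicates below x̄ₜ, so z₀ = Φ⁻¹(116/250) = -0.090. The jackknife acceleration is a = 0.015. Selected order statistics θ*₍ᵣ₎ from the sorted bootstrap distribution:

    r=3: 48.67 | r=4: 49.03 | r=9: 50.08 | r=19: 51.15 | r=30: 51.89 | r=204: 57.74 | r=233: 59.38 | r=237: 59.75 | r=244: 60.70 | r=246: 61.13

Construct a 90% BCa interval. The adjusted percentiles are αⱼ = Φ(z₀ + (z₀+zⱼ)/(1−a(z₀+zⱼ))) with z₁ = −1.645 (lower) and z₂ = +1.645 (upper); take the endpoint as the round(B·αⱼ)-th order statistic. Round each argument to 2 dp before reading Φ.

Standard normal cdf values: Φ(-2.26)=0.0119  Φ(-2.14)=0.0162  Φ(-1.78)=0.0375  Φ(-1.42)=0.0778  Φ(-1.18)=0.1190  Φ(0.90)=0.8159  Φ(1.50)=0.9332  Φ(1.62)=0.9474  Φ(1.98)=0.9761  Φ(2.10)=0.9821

Lower: z₀ + z₁ = -0.090 + (-1.645) = -1.735; 1 − a(z₀+z₁) = 1 − (0.015)(-1.735) = 1.0260; argument = -0.090 + (-1.735)/1.0260 = -1.7810 → -1.78.
α₁ = Φ(-1.78) = 0.0375; rank = round(250 × 0.0375) = 9; θ*₍9₎ = 50.08.
Upper: z₀ + z₂ = 1.555; 1 − a(z₀+z₂) = 0.9767; argument = 1.5021 → 1.50; α₂ = 0.9332; rank = 233; θ*₍233₎ = 59.38.

(50.08, 59.38)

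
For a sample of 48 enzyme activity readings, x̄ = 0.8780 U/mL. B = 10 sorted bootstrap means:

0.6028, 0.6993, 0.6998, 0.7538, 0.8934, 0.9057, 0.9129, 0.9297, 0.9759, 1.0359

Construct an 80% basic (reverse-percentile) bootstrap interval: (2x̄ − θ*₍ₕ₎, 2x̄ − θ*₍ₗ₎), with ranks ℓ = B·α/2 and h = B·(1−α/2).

(0.7801, 1.1532)

Percentile endpoints at ranks 1 and 9: θ*₍1₎ = 0.6028, θ*₍9₎ = 0.9759.
Basic interval reflects these around x̄:
  lower = 2 × 0.8780 − 0.9759 = 0.7801
  upper = 2 × 0.8780 − 0.6028 = 1.1532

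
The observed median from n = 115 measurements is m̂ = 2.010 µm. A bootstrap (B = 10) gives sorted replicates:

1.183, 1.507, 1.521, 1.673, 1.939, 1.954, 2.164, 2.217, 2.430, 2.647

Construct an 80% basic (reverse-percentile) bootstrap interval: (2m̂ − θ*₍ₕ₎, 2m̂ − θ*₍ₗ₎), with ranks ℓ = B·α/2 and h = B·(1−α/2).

(1.590, 2.837)

Percentile endpoints at ranks 1 and 9: θ*₍1₎ = 1.183, θ*₍9₎ = 2.430.
Basic interval reflects these around m̂:
  lower = 2 × 2.010 − 2.430 = 1.590
  upper = 2 × 2.010 − 1.183 = 2.837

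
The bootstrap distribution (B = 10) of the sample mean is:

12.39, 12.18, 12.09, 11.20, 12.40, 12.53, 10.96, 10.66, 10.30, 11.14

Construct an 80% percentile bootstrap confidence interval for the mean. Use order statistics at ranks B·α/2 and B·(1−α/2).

Sorted replicates: 10.30, 10.66, 10.96, 11.14, 11.20, 12.09, 12.18, 12.39, 12.40, 12.53
α = 0.20; lower rank = 10 × 0.100 = 1; upper rank = 10 × 0.900 = 9.
The 1st smallest replicate is 10.30; the 9th is 12.40.

(10.30, 12.40)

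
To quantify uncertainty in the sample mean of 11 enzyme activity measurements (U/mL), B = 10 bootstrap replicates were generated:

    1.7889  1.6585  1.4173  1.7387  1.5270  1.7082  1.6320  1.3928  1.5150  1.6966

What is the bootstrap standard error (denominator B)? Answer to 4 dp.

SE* = 0.1299

Bootstrap SE is the standard deviation of the 10 replicate means.
Mean of replicates: (1.7889 + 1.6585 + 1.4173 + 1.7387 + 1.5270 + 1.7082 + 1.6320 + 1.3928 + 1.5150 + 1.6966) / 10 = 16.07500 / 10 = 1.60750
Sum of squared deviations: (+0.18140)² + (+0.05100)² + (−0.19020)² + (+0.13120)² + (−0.08050)² + (+0.10070)² + (+0.02450)² + (−0.21470)² + (−0.09250)² + (+0.08910)² = 0.16871
Variance = 0.16871 / 10 = 0.01687
SE* = √0.01687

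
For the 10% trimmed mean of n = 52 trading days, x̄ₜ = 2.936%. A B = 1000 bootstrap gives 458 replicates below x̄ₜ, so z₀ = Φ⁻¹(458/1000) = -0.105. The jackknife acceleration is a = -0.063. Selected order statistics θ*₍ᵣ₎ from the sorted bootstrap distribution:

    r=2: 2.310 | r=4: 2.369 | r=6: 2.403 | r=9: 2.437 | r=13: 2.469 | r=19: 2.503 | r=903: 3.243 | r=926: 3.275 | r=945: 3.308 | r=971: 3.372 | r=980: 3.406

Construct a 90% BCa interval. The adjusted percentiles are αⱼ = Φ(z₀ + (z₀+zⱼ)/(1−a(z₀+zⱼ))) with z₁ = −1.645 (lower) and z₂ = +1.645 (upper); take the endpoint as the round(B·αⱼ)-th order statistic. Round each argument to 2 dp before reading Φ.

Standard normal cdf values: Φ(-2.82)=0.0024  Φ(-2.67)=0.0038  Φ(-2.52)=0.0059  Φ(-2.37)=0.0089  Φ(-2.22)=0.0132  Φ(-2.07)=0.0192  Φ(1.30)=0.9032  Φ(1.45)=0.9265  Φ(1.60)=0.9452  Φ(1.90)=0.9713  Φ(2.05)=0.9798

Lower: z₀ + z₁ = -0.105 + (-1.645) = -1.750; 1 − a(z₀+z₁) = 1 − (-0.063)(-1.750) = 0.8898; argument = -0.105 + (-1.750)/0.8898 = -2.0718 → -2.07.
α₁ = Φ(-2.07) = 0.0192; rank = round(1000 × 0.0192) = 19; θ*₍19₎ = 2.503.
Upper: z₀ + z₂ = 1.540; 1 − a(z₀+z₂) = 1.0970; argument = 1.2988 → 1.30; α₂ = 0.9032; rank = 903; θ*₍903₎ = 3.243.

(2.503, 3.243)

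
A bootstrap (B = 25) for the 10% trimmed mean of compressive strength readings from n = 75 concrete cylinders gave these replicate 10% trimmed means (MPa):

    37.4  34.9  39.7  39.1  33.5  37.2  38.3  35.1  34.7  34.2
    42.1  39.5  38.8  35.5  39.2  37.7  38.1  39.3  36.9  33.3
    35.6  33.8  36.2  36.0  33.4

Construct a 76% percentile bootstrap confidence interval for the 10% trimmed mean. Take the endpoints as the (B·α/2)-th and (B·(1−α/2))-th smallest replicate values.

(33.5, 39.3)

Sorted replicates: 33.3, 33.4, 33.5, 33.8, 34.2, 34.7, 34.9, 35.1, 35.5, 35.6, 36.0, 36.2, 36.9, 37.2, 37.4, 37.7, 38.1, 38.3, 38.8, 39.1, 39.2, 39.3, 39.5, 39.7, 42.1
α = 0.24; lower rank = 25 × 0.120 = 3; upper rank = 25 × 0.880 = 22.
The 3rd smallest replicate is 33.5; the 22nd is 39.3.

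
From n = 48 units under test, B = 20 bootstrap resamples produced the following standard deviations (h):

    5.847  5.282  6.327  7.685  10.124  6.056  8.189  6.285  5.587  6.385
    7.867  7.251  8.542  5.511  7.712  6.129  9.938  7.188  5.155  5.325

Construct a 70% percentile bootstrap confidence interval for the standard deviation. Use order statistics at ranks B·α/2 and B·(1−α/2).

Sorted replicates: 5.155, 5.282, 5.325, 5.511, 5.587, 5.847, 6.056, 6.129, 6.285, 6.327, 6.385, 7.188, 7.251, 7.685, 7.712, 7.867, 8.189, 8.542, 9.938, 10.124
α = 0.30; lower rank = 20 × 0.150 = 3; upper rank = 20 × 0.850 = 17.
The 3rd smallest replicate is 5.325; the 17th is 8.189.

(5.325, 8.189)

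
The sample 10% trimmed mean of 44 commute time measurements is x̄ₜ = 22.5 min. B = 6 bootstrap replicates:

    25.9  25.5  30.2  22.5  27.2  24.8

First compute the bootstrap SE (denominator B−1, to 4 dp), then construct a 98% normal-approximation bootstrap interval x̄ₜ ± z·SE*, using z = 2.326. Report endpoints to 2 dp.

Mean of replicates = 26.0167; sum of squared deviations = 33.0283; SE* = √(33.0283/5) = 2.5701
Margin = 2.326 × 2.5701 = 5.978
Interval: 22.5 ± 5.978

(16.52, 28.48)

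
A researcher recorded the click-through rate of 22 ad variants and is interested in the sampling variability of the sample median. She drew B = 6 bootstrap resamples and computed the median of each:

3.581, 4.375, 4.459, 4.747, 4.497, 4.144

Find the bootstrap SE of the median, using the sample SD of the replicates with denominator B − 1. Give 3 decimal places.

SE* = 0.403

Bootstrap SE is the standard deviation of the 6 replicate medians.
Mean of replicates: (3.581 + 4.375 + 4.459 + 4.747 + 4.497 + 4.144) / 6 = 25.8030 / 6 = 4.3005
Sum of squared deviations: (−0.7195)² + (+0.0745)² + (+0.1585)² + (+0.4465)² + (+0.1965)² + (−0.1565)² = 0.8108
Variance = 0.8108 / 5 = 0.1622
SE* = √0.1622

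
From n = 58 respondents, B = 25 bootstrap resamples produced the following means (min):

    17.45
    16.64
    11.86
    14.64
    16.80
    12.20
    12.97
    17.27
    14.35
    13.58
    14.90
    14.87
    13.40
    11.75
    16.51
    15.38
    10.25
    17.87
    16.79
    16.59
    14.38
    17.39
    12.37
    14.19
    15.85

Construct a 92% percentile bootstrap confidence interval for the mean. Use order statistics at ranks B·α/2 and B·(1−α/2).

Sorted replicates: 10.25, 11.75, 11.86, 12.20, 12.37, 12.97, 13.40, 13.58, 14.19, 14.35, 14.38, 14.64, 14.87, 14.90, 15.38, 15.85, 16.51, 16.59, 16.64, 16.79, 16.80, 17.27, 17.39, 17.45, 17.87
α = 0.08; lower rank = 25 × 0.040 = 1; upper rank = 25 × 0.960 = 24.
The 1st smallest replicate is 10.25; the 24th is 17.45.

(10.25, 17.45)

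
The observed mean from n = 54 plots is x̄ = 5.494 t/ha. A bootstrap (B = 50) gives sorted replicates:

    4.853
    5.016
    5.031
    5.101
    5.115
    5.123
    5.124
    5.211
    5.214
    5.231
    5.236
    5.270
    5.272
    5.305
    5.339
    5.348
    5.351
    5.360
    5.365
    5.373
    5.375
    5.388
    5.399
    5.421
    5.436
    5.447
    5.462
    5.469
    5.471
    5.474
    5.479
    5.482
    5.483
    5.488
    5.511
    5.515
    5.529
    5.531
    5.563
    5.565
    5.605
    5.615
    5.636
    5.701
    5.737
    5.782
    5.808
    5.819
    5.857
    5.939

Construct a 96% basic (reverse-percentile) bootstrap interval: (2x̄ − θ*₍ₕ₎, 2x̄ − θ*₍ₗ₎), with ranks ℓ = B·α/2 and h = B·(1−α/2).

Percentile endpoints at ranks 1 and 49: θ*₍1₎ = 4.853, θ*₍49₎ = 5.857.
Basic interval reflects these around x̄:
  lower = 2 × 5.494 − 5.857 = 5.131
  upper = 2 × 5.494 − 4.853 = 6.135

(5.131, 6.135)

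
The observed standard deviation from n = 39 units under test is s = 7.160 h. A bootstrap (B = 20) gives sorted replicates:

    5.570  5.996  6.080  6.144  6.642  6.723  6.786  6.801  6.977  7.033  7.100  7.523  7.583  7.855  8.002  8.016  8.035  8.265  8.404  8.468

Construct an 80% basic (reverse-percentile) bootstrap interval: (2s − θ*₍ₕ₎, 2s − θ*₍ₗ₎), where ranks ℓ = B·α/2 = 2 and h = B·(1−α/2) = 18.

Percentile endpoints at ranks 2 and 18: θ*₍2₎ = 5.996, θ*₍18₎ = 8.265.
Basic interval reflects these around s:
  lower = 2 × 7.160 − 8.265 = 6.055
  upper = 2 × 7.160 − 5.996 = 8.324

(6.055, 8.324)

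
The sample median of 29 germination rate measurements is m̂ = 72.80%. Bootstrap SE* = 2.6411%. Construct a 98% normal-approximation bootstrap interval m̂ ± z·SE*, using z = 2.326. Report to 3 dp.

Margin = 2.326 × 2.6411 = 6.1432
Interval: 72.80 ± 6.1432

(66.657, 78.943)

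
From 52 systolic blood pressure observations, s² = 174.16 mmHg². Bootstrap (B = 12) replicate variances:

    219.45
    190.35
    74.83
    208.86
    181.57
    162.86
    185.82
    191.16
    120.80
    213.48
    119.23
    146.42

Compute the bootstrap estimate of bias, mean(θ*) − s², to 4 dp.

mean(θ*) = (219.45 + 190.35 + 74.83 + 208.86 + 181.57 + 162.86 + 185.82 + 191.16 + 120.80 + 213.48 + 119.23 + 146.42) / 12 = 167.90250
bias = 167.90250 − 174.16

bias = −6.2575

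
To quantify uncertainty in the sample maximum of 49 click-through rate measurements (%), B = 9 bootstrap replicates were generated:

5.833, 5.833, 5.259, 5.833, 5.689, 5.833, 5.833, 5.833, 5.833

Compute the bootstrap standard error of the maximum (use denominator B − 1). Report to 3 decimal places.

Bootstrap SE is the standard deviation of the 9 replicate maximums.
Mean of replicates: (5.833 + 5.833 + 5.259 + 5.833 + 5.689 + 5.833 + 5.833 + 5.833 + 5.833) / 9 = 51.7790 / 9 = 5.7532
Sum of squared deviations: (+0.0798)² + (+0.0798)² + (−0.4942)² + (+0.0798)² + (−0.0642)² + (+0.0798)² + (+0.0798)² + (+0.0798)² + (+0.0798)² = 0.2929
Variance = 0.2929 / 8 = 0.0366
SE* = √0.0366

SE* = 0.191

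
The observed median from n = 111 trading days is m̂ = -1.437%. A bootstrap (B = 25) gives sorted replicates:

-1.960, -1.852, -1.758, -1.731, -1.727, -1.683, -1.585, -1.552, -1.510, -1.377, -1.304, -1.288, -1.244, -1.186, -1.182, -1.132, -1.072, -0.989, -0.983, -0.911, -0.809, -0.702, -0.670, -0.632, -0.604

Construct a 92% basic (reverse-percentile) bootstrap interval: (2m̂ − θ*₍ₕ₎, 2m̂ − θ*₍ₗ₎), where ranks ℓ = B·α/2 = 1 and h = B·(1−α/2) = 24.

Percentile endpoints at ranks 1 and 24: θ*₍1₎ = -1.960, θ*₍24₎ = -0.632.
Basic interval reflects these around m̂:
  lower = 2 × -1.437 − -0.632 = -2.242
  upper = 2 × -1.437 − -1.960 = -0.914

(-2.242, -0.914)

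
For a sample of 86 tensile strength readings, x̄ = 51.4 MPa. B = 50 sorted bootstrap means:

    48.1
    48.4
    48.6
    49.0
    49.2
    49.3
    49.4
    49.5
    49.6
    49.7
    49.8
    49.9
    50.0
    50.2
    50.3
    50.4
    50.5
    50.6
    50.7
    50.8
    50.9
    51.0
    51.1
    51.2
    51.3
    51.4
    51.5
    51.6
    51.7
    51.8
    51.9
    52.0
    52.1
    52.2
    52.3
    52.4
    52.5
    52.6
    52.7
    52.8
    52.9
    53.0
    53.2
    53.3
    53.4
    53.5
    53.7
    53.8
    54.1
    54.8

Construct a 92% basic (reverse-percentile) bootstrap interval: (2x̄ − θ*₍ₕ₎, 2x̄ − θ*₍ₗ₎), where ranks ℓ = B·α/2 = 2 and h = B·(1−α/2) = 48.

(49.0, 54.4)

Percentile endpoints at ranks 2 and 48: θ*₍2₎ = 48.4, θ*₍48₎ = 53.8.
Basic interval reflects these around x̄:
  lower = 2 × 51.4 − 53.8 = 49.0
  upper = 2 × 51.4 − 48.4 = 54.4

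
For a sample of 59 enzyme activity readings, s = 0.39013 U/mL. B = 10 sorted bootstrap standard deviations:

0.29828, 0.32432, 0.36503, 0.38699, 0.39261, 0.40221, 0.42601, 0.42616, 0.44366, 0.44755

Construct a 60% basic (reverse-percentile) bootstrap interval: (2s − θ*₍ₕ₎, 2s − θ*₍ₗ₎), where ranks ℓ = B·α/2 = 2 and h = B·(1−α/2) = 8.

Percentile endpoints at ranks 2 and 8: θ*₍2₎ = 0.32432, θ*₍8₎ = 0.42616.
Basic interval reflects these around s:
  lower = 2 × 0.39013 − 0.42616 = 0.35410
  upper = 2 × 0.39013 − 0.32432 = 0.45594

(0.35410, 0.45594)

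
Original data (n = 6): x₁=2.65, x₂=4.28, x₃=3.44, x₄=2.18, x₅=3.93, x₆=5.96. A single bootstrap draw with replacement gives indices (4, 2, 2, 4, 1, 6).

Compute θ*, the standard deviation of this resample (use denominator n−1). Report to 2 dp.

θ* = 1.51

Resample values: 2.18, 4.28, 4.28, 2.18, 2.65, 5.96.
Mean = 3.5883; sum of squared deviations = 11.4289
s² = 11.4289 / 5 = 2.2858
s = √2.2858 = 1.51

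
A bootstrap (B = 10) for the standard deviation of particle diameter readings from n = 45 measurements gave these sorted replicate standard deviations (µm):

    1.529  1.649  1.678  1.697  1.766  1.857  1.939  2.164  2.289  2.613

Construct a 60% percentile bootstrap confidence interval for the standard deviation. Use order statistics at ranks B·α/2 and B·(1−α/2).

(1.649, 2.164)

α = 0.40; lower rank = 10 × 0.200 = 2; upper rank = 10 × 0.800 = 8.
The 2nd smallest replicate is 1.649; the 8th is 2.164.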